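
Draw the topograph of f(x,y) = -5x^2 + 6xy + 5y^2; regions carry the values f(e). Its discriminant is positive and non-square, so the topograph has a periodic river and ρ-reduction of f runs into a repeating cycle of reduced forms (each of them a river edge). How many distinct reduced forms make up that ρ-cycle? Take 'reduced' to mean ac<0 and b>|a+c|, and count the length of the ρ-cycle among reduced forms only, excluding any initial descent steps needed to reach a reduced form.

D = 136, ⌊√D⌋ = 11
river: ρ → (5,4,-6)
river: ρ → (-6,8,3)
river: ρ → (3,10,-3)
river: ρ → (-3,8,6)
river: ρ → (6,4,-5)
river: ρ → (-5,6,5)
ρ-cycle length = 6 (tail of 0 descent steps not counted)

6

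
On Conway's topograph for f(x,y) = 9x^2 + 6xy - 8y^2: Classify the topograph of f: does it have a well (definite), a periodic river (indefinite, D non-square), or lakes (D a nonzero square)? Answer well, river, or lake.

D = b²−4ac = 6² − 4·9·(-8) = 324
D = 18² is a perfect square ⇒ form factors over ℤ ⇒ lakes

lake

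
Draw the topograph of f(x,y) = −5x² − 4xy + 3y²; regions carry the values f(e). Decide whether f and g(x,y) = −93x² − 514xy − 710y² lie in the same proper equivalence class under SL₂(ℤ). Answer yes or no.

D₁ = 76, D₂ = 76
river cycle of f (length 6): (3, 4, -5), (-5, 6, 2), (2, 6, -5), (-5, 4, 3), (3, 8, -1), (-1, 8, 3)
river cycle of g (length 6): (-5, 6, 2), (2, 6, -5), (-5, 4, 3), (3, 8, -1), (-1, 8, 3), (3, 4, -5)
cycles coincide ⇒ equivalent

yes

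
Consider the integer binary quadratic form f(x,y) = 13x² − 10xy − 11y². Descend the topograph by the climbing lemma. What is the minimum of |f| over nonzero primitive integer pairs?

descent: ρ → (-11,10,13)  [lands on river]
river: ρ → (13,16,-8)
river: ρ → (-8,16,13)
river: ρ → (13,10,-11)
river: ρ → (-11,12,12)
river: ρ → (12,12,-11)
closes: descent 1, river 6
min |a| on river = 8

8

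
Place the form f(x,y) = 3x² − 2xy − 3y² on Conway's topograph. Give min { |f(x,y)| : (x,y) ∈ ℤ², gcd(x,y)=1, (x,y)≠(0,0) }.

descent: ρ → (-3,2,3)  [lands on river]
river: ρ → (3,4,-2)
river: ρ → (-2,4,3)
river: ρ → (3,2,-3)
river: ρ → (-3,4,2)
river: ρ → (2,4,-3)
closes: descent 1, river 6
min |a| on river = 2

2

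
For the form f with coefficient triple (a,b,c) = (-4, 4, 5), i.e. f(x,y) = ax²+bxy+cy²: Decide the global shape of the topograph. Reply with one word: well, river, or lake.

D = b²−4ac = 4² − 4·(-4)·5 = 96
D > 0 non-square ⇒ indefinite ⇒ periodic river

river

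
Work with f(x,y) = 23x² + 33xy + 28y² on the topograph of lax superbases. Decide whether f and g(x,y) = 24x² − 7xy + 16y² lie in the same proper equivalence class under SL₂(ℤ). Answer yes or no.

D₁ = -1487, D₂ = -1487
f: translate: b→-13 (≡33 mod 46), so (23,33,28)→(23,-13,18)
f: flip: (23,-13,18)→(18,13,23)
f: reduced (well bottom): (18,13,23) with a≤c, −a<b≤a
g: flip: (24,-7,16)→(16,7,24)
g: reduced (well bottom): (16,7,24) with a≤c, −a<b≤a
reduced forms (18, 13, 23) vs (16, 7, 24) ⇒ inequivalent

no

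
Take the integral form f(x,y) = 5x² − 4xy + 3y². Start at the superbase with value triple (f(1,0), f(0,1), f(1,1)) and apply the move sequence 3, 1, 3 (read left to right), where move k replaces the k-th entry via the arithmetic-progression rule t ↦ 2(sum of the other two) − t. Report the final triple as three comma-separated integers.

start (5,3,4) = (f(1,0),f(0,1),f(1,1))
replace slot 3: 2·(5+3) − 4 = 12 → (5,3,12)
replace slot 1: 2·(3+12) − 5 = 25 → (25,3,12)
replace slot 3: 2·(25+3) − 12 = 44 → (25,3,44)

25,3,44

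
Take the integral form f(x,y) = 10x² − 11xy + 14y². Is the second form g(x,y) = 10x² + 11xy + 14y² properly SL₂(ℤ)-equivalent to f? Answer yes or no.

D₁ = -439, D₂ = -439
f: translate: b→9 (≡-11 mod 20), so (10,-11,14)→(10,9,13)
f: reduced (well bottom): (10,9,13) with a≤c, −a<b≤a
g: translate: b→-9 (≡11 mod 20), so (10,11,14)→(10,-9,13)
g: reduced (well bottom): (10,-9,13) with a≤c, −a<b≤a
reduced forms (10, 9, 13) vs (10, -9, 13) ⇒ inequivalent

no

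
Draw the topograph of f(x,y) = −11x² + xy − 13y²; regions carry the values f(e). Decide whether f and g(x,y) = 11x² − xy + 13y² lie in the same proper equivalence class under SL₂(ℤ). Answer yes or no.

D₁ = -571, D₂ = -571
f is negative-definite; reduce −f:
−f: reduced (well bottom): (11,-1,13) with a≤c, −a<b≤a
flip sign back: reduced form of f is (-11,1,-13)
g: reduced (well bottom): (11,-1,13) with a≤c, −a<b≤a
reduced forms (-11, 1, -13) vs (11, -1, 13) ⇒ inequivalent

no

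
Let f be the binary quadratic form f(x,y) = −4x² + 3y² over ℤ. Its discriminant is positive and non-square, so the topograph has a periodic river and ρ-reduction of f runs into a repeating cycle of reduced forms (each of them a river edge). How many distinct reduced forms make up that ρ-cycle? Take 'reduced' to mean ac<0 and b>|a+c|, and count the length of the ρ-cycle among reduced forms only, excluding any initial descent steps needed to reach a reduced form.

D = 48, ⌊√D⌋ = 6
descent: ρ → (3,6,-1)  [lands on river]
river: ρ → (-1,6,3)
ρ-cycle length = 2 (tail of 1 descent step not counted)

2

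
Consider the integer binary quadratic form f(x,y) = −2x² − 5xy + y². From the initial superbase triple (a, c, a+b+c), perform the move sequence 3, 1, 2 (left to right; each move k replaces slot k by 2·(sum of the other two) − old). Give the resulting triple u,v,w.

start (-2,1,-6) = (f(1,0),f(0,1),f(1,1))
replace slot 3: 2·((-2)+1) − (-6) = 4 → (-2,1,4)
replace slot 1: 2·(1+4) − (-2) = 12 → (12,1,4)
replace slot 2: 2·(12+4) − 1 = 31 → (12,31,4)

12,31,4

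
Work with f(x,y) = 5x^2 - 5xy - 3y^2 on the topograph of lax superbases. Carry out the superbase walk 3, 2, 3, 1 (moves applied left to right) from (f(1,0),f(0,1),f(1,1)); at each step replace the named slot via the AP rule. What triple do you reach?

start (5,-3,-3) = (f(1,0),f(0,1),f(1,1))
replace slot 3: 2·(5+(-3)) − (-3) = 7 → (5,-3,7)
replace slot 2: 2·(5+7) − (-3) = 27 → (5,27,7)
replace slot 3: 2·(5+27) − 7 = 57 → (5,27,57)
replace slot 1: 2·(27+57) − 5 = 163 → (163,27,57)

163,27,57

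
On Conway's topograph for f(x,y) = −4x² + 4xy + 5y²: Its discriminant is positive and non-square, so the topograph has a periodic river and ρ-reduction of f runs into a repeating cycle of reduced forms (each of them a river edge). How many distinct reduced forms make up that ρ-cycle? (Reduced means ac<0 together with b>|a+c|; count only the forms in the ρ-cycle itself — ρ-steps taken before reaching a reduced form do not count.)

D = 96, ⌊√D⌋ = 9
river: ρ → (5,6,-3)
river: ρ → (-3,6,5)
river: ρ → (5,4,-4)
river: ρ → (-4,4,5)
ρ-cycle length = 4 (tail of 0 descent steps not counted)

4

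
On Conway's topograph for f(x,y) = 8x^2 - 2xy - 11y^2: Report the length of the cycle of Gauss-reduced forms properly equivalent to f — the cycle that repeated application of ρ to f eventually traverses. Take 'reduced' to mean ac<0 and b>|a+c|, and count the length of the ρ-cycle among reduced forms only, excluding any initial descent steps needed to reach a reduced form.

D = 356, ⌊√D⌋ = 18
descent: ρ → (-11,2,8)
descent: ρ → (8,14,-5)  [lands on river]
river: ρ → (-5,16,5)
river: ρ → (5,14,-8)
river: ρ → (-8,18,1)
river: ρ → (1,18,-8)
river: ρ → (-8,14,5)
river: ρ → (5,16,-5)
river: ρ → (-5,14,8)
river: ρ → (8,18,-1)
river: ρ → (-1,18,8)
ρ-cycle length = 10 (tail of 2 descent steps not counted)

10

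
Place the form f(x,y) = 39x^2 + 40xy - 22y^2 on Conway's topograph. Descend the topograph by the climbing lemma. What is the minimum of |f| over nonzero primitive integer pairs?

river: ρ → (-22,48,31)
river: ρ → (31,14,-39)
river: ρ → (-39,64,6)
river: ρ → (6,68,-17)
river: ρ → (-17,68,6)
river: ρ → (6,64,-39)
river: ρ → (-39,14,31)
river: ρ → (31,48,-22)
river: ρ → (-22,40,39)
river: ρ → (39,38,-23)
river: ρ → (-23,54,23)
river: ρ → (23,38,-39)
river: ρ → (-39,40,22)
river: ρ → (22,48,-31)
river: ρ → (-31,14,39)
river: ρ → (39,64,-6)
river: ρ → (-6,68,17)
river: ρ → (17,68,-6)
river: ρ → (-6,64,39)
river: ρ → (39,14,-31)
river: ρ → (-31,48,22)
river: ρ → (22,40,-39)
river: ρ → (-39,38,23)
river: ρ → (23,54,-23)
river: ρ → (-23,38,39)
river: ρ → (39,40,-22)
closes: descent 0, river 26
min |a| on river = 6

6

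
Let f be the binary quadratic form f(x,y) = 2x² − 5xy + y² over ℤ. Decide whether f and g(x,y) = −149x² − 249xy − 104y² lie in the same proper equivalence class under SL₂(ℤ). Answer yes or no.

D₁ = 17, D₂ = 17
river cycle of f (length 6): (1, 3, -2), (-2, 1, 2), (2, 3, -1), (-1, 3, 2), (2, 1, -2), (-2, 3, 1)
river cycle of g (length 6): (1, 3, -2), (-2, 1, 2), (2, 3, -1), (-1, 3, 2), (2, 1, -2), (-2, 3, 1)
cycles coincide ⇒ equivalent

yes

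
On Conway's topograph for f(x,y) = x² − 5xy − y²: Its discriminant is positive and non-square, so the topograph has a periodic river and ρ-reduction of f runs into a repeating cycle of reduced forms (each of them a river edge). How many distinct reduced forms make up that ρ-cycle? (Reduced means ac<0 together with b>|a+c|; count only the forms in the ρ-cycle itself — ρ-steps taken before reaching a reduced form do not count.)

D = 29, ⌊√D⌋ = 5
descent: ρ → (-1,5,1)  [lands on river]
river: ρ → (1,5,-1)
ρ-cycle length = 2 (tail of 1 descent step not counted)

2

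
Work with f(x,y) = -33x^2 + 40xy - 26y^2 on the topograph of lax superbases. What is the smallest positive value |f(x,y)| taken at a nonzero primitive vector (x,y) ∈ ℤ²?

translate: b→26 (≡-40 mod 66), so (33,-40,26)→(33,26,19)
flip: (33,26,19)→(19,-26,33)
translate: b→12 (≡-26 mod 38), so (19,-26,33)→(19,12,26)
reduced (well bottom): (19,12,26) with a≤c, −a<b≤a
well minimum |f| = |-19| = 19 (negative-definite)

19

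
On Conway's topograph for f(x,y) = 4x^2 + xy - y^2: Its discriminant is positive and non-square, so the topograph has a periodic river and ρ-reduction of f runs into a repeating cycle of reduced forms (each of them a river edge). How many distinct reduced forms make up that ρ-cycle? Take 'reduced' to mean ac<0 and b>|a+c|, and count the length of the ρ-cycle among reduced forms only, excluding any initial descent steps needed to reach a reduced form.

D = 17, ⌊√D⌋ = 4
descent: ρ → (-1,3,2)  [lands on river]
river: ρ → (2,1,-2)
river: ρ → (-2,3,1)
river: ρ → (1,3,-2)
river: ρ → (-2,1,2)
river: ρ → (2,3,-1)
ρ-cycle length = 6 (tail of 1 descent step not counted)

6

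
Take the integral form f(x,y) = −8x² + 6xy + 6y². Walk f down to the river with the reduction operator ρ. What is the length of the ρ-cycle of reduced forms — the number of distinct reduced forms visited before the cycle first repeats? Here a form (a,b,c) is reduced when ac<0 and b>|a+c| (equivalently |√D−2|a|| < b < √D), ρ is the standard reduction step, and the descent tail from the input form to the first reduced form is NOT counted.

D = 228, ⌊√D⌋ = 15
river: ρ → (6,6,-8)
river: ρ → (-8,10,4)
river: ρ → (4,14,-2)
river: ρ → (-2,14,4)
river: ρ → (4,10,-8)
river: ρ → (-8,6,6)
ρ-cycle length = 6 (tail of 0 descent steps not counted)

6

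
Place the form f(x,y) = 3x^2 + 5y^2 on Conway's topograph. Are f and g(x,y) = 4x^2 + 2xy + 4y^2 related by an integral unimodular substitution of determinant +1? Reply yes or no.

D₁ = -60, D₂ = -60
f: reduced (well bottom): (3,0,5) with a≤c, −a<b≤a
g: reduced (well bottom): (4,2,4) with a≤c, −a<b≤a
reduced forms (3, 0, 5) vs (4, 2, 4) ⇒ inequivalent

no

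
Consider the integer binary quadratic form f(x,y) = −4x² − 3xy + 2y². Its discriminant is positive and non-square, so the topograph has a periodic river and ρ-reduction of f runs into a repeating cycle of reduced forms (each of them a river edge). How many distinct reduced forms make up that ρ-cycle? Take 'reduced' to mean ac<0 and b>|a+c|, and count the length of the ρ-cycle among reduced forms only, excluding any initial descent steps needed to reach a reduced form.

D = 41, ⌊√D⌋ = 6
descent: ρ → (2,3,-4)  [lands on river]
river: ρ → (-4,5,1)
river: ρ → (1,5,-4)
river: ρ → (-4,3,2)
river: ρ → (2,5,-2)
river: ρ → (-2,3,4)
river: ρ → (4,5,-1)
river: ρ → (-1,5,4)
river: ρ → (4,3,-2)
river: ρ → (-2,5,2)
ρ-cycle length = 10 (tail of 1 descent step not counted)

10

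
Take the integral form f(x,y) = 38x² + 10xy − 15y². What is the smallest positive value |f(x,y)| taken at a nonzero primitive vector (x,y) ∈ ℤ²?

descent: ρ → (-15,20,33)  [lands on river]
river: ρ → (33,46,-2)
river: ρ → (-2,46,33)
river: ρ → (33,20,-15)
river: ρ → (-15,40,13)
river: ρ → (13,38,-18)
river: ρ → (-18,34,17)
river: ρ → (17,34,-18)
river: ρ → (-18,38,13)
river: ρ → (13,40,-15)
closes: descent 1, river 10
min |a| on river = 2

2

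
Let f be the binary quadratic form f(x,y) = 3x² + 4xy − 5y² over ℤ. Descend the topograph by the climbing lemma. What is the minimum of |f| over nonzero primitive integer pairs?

river: ρ → (-5,6,2)
river: ρ → (2,6,-5)
river: ρ → (-5,4,3)
river: ρ → (3,8,-1)
river: ρ → (-1,8,3)
river: ρ → (3,4,-5)
closes: descent 0, river 6
min |a| on river = 1

1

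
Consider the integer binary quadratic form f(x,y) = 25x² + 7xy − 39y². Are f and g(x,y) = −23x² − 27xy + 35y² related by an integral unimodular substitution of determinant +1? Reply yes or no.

D₁ = 3949, D₂ = 3949
river cycle of f (length 44): (25, 57, -7), (-7, 55, 33), (33, 11, -29), (-29, 47, 15), (15, 43, -35), (-35, 27, 23), (23, 19, -39), (-39, 59, 3), (3, 61, -19), (-19, 53, 15), … (34 more)
river cycle of g (length 44): (35, 27, -23), (-23, 19, 39), (39, 59, -3), (-3, 61, 19), (19, 53, -15), (-15, 37, 43), (43, 49, -9), (-9, 59, 13), (13, 45, -37), (-37, 29, 21), … (34 more)
cycles differ ⇒ inequivalent

no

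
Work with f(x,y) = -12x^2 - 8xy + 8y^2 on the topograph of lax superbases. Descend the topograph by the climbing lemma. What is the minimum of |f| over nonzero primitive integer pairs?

descent: ρ → (8,8,-12)  [lands on river]
river: ρ → (-12,16,4)
river: ρ → (4,16,-12)
river: ρ → (-12,8,8)
closes: descent 1, river 4
min |a| on river = 4

4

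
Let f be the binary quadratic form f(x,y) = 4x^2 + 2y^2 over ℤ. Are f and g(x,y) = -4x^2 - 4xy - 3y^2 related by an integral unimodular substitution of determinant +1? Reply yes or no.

D₁ = -32, D₂ = -32
f: flip: (4,0,2)→(2,0,4)
f: reduced (well bottom): (2,0,4) with a≤c, −a<b≤a
g is negative-definite; reduce −g:
−g: flip: (4,4,3)→(3,-4,4)
−g: translate: b→2 (≡-4 mod 6), so (3,-4,4)→(3,2,3)
−g: reduced (well bottom): (3,2,3) with a≤c, −a<b≤a
flip sign back: reduced form of g is (-3,-2,-3)
reduced forms (2, 0, 4) vs (-3, -2, -3) ⇒ inequivalent

no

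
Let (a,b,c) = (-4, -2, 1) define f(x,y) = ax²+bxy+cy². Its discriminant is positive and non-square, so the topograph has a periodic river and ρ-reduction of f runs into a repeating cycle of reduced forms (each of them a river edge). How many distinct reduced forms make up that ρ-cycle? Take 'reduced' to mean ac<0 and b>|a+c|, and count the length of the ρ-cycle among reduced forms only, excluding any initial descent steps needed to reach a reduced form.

D = 20, ⌊√D⌋ = 4
descent: ρ → (1,4,-1)  [lands on river]
river: ρ → (-1,4,1)
ρ-cycle length = 2 (tail of 1 descent step not counted)

2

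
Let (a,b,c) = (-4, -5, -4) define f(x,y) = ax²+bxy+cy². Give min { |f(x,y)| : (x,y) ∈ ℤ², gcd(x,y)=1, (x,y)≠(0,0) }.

translate: b→-3 (≡5 mod 8), so (4,5,4)→(4,-3,3)
flip: (4,-3,3)→(3,3,4)
reduced (well bottom): (3,3,4) with a≤c, −a<b≤a
well minimum |f| = |-3| = 3 (negative-definite)

3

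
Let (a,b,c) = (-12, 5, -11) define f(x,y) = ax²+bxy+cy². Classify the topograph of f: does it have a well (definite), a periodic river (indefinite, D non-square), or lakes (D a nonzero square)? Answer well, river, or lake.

D = b²−4ac = 5² − 4·(-12)·(-11) = -503
D < 0 ⇒ definite ⇒ every region one sign ⇒ single well

well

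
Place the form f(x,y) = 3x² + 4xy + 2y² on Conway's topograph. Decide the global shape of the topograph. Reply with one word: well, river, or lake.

D = b²−4ac = 4² − 4·3·2 = -8
D < 0 ⇒ definite ⇒ every region one sign ⇒ single well

well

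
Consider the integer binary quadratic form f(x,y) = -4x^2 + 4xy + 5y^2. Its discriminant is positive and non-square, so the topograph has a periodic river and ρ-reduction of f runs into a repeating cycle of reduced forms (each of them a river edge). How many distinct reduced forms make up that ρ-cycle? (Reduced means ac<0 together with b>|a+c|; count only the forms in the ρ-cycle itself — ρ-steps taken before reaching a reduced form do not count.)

D = 96, ⌊√D⌋ = 9
river: ρ → (5,6,-3)
river: ρ → (-3,6,5)
river: ρ → (5,4,-4)
river: ρ → (-4,4,5)
ρ-cycle length = 4 (tail of 0 descent steps not counted)

4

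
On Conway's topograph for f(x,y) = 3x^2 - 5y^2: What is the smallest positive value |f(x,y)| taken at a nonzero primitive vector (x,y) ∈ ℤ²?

descent: ρ → (-5,0,3)
descent: ρ → (3,6,-2)  [lands on river]
river: ρ → (-2,6,3)
closes: descent 2, river 2
min |a| on river = 2

2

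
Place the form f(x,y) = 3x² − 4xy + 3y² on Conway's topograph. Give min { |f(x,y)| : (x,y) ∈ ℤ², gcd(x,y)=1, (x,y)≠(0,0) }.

translate: b→2 (≡-4 mod 6), so (3,-4,3)→(3,2,2)
flip: (3,2,2)→(2,-2,3)
translate: b→2 (≡-2 mod 4), so (2,-2,3)→(2,2,3)
reduced (well bottom): (2,2,3) with a≤c, −a<b≤a
well minimum = a = 2

2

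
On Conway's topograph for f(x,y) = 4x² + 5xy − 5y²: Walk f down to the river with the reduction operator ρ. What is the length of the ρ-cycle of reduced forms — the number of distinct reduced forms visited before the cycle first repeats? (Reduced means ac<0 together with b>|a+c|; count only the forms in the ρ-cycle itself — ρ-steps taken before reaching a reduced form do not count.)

D = 105, ⌊√D⌋ = 10
river: ρ → (-5,5,4)
river: ρ → (4,3,-6)
river: ρ → (-6,9,1)
river: ρ → (1,9,-6)
river: ρ → (-6,3,4)
river: ρ → (4,5,-5)
ρ-cycle length = 6 (tail of 0 descent steps not counted)

6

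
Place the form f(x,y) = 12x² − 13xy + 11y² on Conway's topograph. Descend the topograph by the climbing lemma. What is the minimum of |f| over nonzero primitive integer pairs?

translate: b→11 (≡-13 mod 24), so (12,-13,11)→(12,11,10)
flip: (12,11,10)→(10,-11,12)
translate: b→9 (≡-11 mod 20), so (10,-11,12)→(10,9,11)
reduced (well bottom): (10,9,11) with a≤c, −a<b≤a
well minimum = a = 10

10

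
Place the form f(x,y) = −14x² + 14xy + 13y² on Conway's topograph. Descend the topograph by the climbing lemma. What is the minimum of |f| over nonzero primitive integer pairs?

river: ρ → (13,12,-15)
river: ρ → (-15,18,10)
river: ρ → (10,22,-11)
river: ρ → (-11,22,10)
river: ρ → (10,18,-15)
river: ρ → (-15,12,13)
river: ρ → (13,14,-14)
river: ρ → (-14,14,13)
closes: descent 0, river 8
min |a| on river = 10

10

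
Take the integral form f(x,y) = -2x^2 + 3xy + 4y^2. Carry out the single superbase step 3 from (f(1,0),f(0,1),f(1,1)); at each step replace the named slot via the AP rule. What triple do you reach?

start (-2,4,5) = (f(1,0),f(0,1),f(1,1))
replace slot 3: 2·((-2)+4) − 5 = -1 → (-2,4,-1)

-2,4,-1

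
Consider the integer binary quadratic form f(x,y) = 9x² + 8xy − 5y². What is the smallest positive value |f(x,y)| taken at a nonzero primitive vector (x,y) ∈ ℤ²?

river: ρ → (-5,12,5)
river: ρ → (5,8,-9)
river: ρ → (-9,10,4)
river: ρ → (4,14,-3)
river: ρ → (-3,10,12)
river: ρ → (12,14,-1)
river: ρ → (-1,14,12)
river: ρ → (12,10,-3)
river: ρ → (-3,14,4)
river: ρ → (4,10,-9)
river: ρ → (-9,8,5)
river: ρ → (5,12,-5)
river: ρ → (-5,8,9)
river: ρ → (9,10,-4)
river: ρ → (-4,14,3)
river: ρ → (3,10,-12)
river: ρ → (-12,14,1)
river: ρ → (1,14,-12)
river: ρ → (-12,10,3)
river: ρ → (3,14,-4)
river: ρ → (-4,10,9)
river: ρ → (9,8,-5)
closes: descent 0, river 22
min |a| on river = 1

1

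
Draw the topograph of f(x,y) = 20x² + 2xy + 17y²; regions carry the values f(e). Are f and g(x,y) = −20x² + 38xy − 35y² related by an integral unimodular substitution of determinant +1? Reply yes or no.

D₁ = -1356, D₂ = -1356
f: flip: (20,2,17)→(17,-2,20)
f: reduced (well bottom): (17,-2,20) with a≤c, −a<b≤a
g is negative-definite; reduce −g:
−g: translate: b→2 (≡-38 mod 40), so (20,-38,35)→(20,2,17)
−g: flip: (20,2,17)→(17,-2,20)
−g: reduced (well bottom): (17,-2,20) with a≤c, −a<b≤a
flip sign back: reduced form of g is (-17,2,-20)
reduced forms (17, -2, 20) vs (-17, 2, -20) ⇒ inequivalent

no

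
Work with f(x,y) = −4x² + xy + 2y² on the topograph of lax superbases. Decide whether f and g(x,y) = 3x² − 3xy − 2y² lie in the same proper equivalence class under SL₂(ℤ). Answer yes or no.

D₁ = 33, D₂ = 33
river cycle of f (length 4): (2, 3, -3), (-3, 3, 2), (2, 5, -1), (-1, 5, 2)
river cycle of g (length 4): (-2, 3, 3), (3, 3, -2), (-2, 5, 1), (1, 5, -2)
cycles differ ⇒ inequivalent

no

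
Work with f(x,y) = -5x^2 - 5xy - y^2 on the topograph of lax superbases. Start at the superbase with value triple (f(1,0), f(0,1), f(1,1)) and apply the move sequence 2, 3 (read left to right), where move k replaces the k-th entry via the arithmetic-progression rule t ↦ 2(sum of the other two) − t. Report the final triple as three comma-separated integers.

start (-5,-1,-11) = (f(1,0),f(0,1),f(1,1))
replace slot 2: 2·((-5)+(-11)) − (-1) = -31 → (-5,-31,-11)
replace slot 3: 2·((-5)+(-31)) − (-11) = -61 → (-5,-31,-61)

-5,-31,-61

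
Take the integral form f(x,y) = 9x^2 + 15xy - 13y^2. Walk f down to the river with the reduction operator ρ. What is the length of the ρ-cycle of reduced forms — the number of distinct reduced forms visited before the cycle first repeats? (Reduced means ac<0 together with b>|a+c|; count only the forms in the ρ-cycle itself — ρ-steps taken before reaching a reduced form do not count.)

D = 693, ⌊√D⌋ = 26
river: ρ → (-13,11,11)
river: ρ → (11,11,-13)
river: ρ → (-13,15,9)
river: ρ → (9,21,-7)
river: ρ → (-7,21,9)
river: ρ → (9,15,-13)
ρ-cycle length = 6 (tail of 0 descent steps not counted)

6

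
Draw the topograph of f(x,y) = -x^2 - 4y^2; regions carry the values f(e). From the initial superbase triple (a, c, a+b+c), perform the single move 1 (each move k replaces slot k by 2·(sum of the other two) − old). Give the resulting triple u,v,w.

start (-1,-4,-5) = (f(1,0),f(0,1),f(1,1))
replace slot 1: 2·((-4)+(-5)) − (-1) = -17 → (-17,-4,-5)

-17,-4,-5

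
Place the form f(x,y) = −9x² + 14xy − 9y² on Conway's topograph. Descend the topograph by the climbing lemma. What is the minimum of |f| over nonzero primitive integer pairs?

translate: b→4 (≡-14 mod 18), so (9,-14,9)→(9,4,4)
flip: (9,4,4)→(4,-4,9)
translate: b→4 (≡-4 mod 8), so (4,-4,9)→(4,4,9)
reduced (well bottom): (4,4,9) with a≤c, −a<b≤a
well minimum |f| = |-4| = 4 (negative-definite)

4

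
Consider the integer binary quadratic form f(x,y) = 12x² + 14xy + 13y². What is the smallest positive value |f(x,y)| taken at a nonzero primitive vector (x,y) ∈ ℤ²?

translate: b→-10 (≡14 mod 24), so (12,14,13)→(12,-10,11)
flip: (12,-10,11)→(11,10,12)
reduced (well bottom): (11,10,12) with a≤c, −a<b≤a
well minimum = a = 11

11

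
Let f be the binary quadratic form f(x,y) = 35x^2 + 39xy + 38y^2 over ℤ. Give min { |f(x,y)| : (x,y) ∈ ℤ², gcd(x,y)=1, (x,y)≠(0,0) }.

translate: b→-31 (≡39 mod 70), so (35,39,38)→(35,-31,34)
flip: (35,-31,34)→(34,31,35)
reduced (well bottom): (34,31,35) with a≤c, −a<b≤a
well minimum = a = 34

34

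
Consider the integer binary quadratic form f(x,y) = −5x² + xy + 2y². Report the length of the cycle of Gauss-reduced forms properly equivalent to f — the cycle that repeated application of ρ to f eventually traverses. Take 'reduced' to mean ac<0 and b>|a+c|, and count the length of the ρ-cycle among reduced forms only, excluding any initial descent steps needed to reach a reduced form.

D = 41, ⌊√D⌋ = 6
descent: ρ → (2,3,-4)  [lands on river]
river: ρ → (-4,5,1)
river: ρ → (1,5,-4)
river: ρ → (-4,3,2)
river: ρ → (2,5,-2)
river: ρ → (-2,3,4)
river: ρ → (4,5,-1)
river: ρ → (-1,5,4)
river: ρ → (4,3,-2)
river: ρ → (-2,5,2)
ρ-cycle length = 10 (tail of 1 descent step not counted)

10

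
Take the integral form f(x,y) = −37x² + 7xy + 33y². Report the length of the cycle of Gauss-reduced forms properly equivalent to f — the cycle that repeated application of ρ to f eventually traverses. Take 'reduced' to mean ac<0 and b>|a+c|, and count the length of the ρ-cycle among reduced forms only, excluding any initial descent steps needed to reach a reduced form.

D = 4933, ⌊√D⌋ = 70
river: ρ → (33,59,-11)
river: ρ → (-11,51,53)
river: ρ → (53,55,-9)
river: ρ → (-9,53,59)
river: ρ → (59,65,-3)
river: ρ → (-3,67,37)
river: ρ → (37,7,-33)
river: ρ → (-33,59,11)
river: ρ → (11,51,-53)
river: ρ → (-53,55,9)
river: ρ → (9,53,-59)
river: ρ → (-59,65,3)
river: ρ → (3,67,-37)
river: ρ → (-37,7,33)
ρ-cycle length = 14 (tail of 0 descent steps not counted)

14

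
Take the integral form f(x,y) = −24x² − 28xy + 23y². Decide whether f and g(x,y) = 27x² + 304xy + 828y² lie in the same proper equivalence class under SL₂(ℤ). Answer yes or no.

D₁ = 2992, D₂ = 2992
river cycle of f (length 18): (23, 28, -24), (-24, 20, 27), (27, 34, -17), (-17, 34, 27), (27, 20, -24), (-24, 28, 23), (23, 18, -29), (-29, 40, 12), (12, 32, -41), (-41, 50, 3), … (8 more)
river cycle of g (length 18): (27, 34, -17), (-17, 34, 27), (27, 20, -24), (-24, 28, 23), (23, 18, -29), (-29, 40, 12), (12, 32, -41), (-41, 50, 3), (3, 52, -24), (-24, 44, 11), … (8 more)
cycles coincide ⇒ equivalent

yes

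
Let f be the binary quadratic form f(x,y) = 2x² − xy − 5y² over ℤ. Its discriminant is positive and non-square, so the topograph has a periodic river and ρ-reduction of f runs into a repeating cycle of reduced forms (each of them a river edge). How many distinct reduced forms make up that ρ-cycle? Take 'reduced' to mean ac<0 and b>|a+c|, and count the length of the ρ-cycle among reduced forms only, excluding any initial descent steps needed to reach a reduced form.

D = 41, ⌊√D⌋ = 6
descent: ρ → (-5,1,2)
descent: ρ → (2,3,-4)  [lands on river]
river: ρ → (-4,5,1)
river: ρ → (1,5,-4)
river: ρ → (-4,3,2)
river: ρ → (2,5,-2)
river: ρ → (-2,3,4)
river: ρ → (4,5,-1)
river: ρ → (-1,5,4)
river: ρ → (4,3,-2)
river: ρ → (-2,5,2)
ρ-cycle length = 10 (tail of 2 descent steps not counted)

10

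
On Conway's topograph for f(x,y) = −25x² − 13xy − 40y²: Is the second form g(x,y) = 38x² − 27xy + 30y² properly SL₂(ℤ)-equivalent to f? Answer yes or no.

D₁ = -3831, D₂ = -3831
f is negative-definite; reduce −f:
−f: reduced (well bottom): (25,13,40) with a≤c, −a<b≤a
flip sign back: reduced form of f is (-25,-13,-40)
g: flip: (38,-27,30)→(30,27,38)
g: reduced (well bottom): (30,27,38) with a≤c, −a<b≤a
reduced forms (-25, -13, -40) vs (30, 27, 38) ⇒ inequivalent

no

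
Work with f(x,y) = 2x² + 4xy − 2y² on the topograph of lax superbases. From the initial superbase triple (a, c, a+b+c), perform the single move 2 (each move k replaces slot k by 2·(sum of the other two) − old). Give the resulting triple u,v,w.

start (2,-2,4) = (f(1,0),f(0,1),f(1,1))
replace slot 2: 2·(2+4) − (-2) = 14 → (2,14,4)

2,14,4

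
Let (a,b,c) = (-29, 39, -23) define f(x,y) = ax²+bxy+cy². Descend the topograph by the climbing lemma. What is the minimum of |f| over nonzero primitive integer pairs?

translate: b→19 (≡-39 mod 58), so (29,-39,23)→(29,19,13)
flip: (29,19,13)→(13,-19,29)
translate: b→7 (≡-19 mod 26), so (13,-19,29)→(13,7,23)
reduced (well bottom): (13,7,23) with a≤c, −a<b≤a
well minimum |f| = |-13| = 13 (negative-definite)

13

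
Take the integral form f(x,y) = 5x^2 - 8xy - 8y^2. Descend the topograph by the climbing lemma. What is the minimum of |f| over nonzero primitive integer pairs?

descent: ρ → (-8,8,5)  [lands on river]
river: ρ → (5,12,-4)
river: ρ → (-4,12,5)
river: ρ → (5,8,-8)
closes: descent 1, river 4
min |a| on river = 4

4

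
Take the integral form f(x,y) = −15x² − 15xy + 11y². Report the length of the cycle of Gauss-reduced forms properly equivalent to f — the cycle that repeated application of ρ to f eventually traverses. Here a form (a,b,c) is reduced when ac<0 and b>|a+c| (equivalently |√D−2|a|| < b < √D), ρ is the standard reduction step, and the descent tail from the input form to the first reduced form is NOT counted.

D = 885, ⌊√D⌋ = 29
descent: ρ → (11,15,-15)  [lands on river]
river: ρ → (-15,15,11)
river: ρ → (11,29,-1)
river: ρ → (-1,29,11)
ρ-cycle length = 4 (tail of 1 descent step not counted)

4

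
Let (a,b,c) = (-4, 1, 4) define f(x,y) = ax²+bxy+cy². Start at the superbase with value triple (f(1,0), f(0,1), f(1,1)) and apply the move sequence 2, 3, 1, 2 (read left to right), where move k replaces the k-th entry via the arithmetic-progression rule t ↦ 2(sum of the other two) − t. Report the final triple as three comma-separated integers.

start (-4,4,1) = (f(1,0),f(0,1),f(1,1))
replace slot 2: 2·((-4)+1) − 4 = -10 → (-4,-10,1)
replace slot 3: 2·((-4)+(-10)) − 1 = -29 → (-4,-10,-29)
replace slot 1: 2·((-10)+(-29)) − (-4) = -74 → (-74,-10,-29)
replace slot 2: 2·((-74)+(-29)) − (-10) = -196 → (-74,-196,-29)

-74,-196,-29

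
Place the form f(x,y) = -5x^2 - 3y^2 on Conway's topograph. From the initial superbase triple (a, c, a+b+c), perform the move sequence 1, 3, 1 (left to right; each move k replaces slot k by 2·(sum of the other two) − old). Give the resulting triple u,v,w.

start (-5,-3,-8) = (f(1,0),f(0,1),f(1,1))
replace slot 1: 2·((-3)+(-8)) − (-5) = -17 → (-17,-3,-8)
replace slot 3: 2·((-17)+(-3)) − (-8) = -32 → (-17,-3,-32)
replace slot 1: 2·((-3)+(-32)) − (-17) = -53 → (-53,-3,-32)

-53,-3,-32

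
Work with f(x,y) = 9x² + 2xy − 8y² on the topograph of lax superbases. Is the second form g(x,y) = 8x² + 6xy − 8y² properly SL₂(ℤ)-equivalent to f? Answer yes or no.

D₁ = 292, D₂ = 292
river cycle of f (length 14): (-8, 14, 3), (3, 16, -3), (-3, 14, 8), (8, 2, -9), (-9, 16, 1), (1, 16, -9), (-9, 2, 8), (8, 14, -3), (-3, 16, 3), (3, 14, -8), … (4 more)
river cycle of g (length 18): (-8, 10, 6), (6, 14, -4), (-4, 10, 12), (12, 14, -2), (-2, 14, 12), (12, 10, -4), (-4, 14, 6), (6, 10, -8), (-8, 6, 8), (8, 10, -6), … (8 more)
cycles differ ⇒ inequivalent

no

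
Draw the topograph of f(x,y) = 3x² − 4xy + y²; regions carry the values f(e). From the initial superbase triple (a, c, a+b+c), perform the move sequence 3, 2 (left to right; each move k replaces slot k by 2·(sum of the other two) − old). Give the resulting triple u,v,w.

start (3,1,0) = (f(1,0),f(0,1),f(1,1))
replace slot 3: 2·(3+1) − 0 = 8 → (3,1,8)
replace slot 2: 2·(3+8) − 1 = 21 → (3,21,8)

3,21,8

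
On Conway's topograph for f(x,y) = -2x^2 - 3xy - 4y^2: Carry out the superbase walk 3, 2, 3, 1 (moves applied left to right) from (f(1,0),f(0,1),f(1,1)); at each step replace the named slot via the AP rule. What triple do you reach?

start (-2,-4,-9) = (f(1,0),f(0,1),f(1,1))
replace slot 3: 2·((-2)+(-4)) − (-9) = -3 → (-2,-4,-3)
replace slot 2: 2·((-2)+(-3)) − (-4) = -6 → (-2,-6,-3)
replace slot 3: 2·((-2)+(-6)) − (-3) = -13 → (-2,-6,-13)
replace slot 1: 2·((-6)+(-13)) − (-2) = -36 → (-36,-6,-13)

-36,-6,-13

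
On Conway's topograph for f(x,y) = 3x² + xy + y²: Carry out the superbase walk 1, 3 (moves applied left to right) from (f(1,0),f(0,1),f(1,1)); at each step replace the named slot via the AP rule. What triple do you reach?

start (3,1,5) = (f(1,0),f(0,1),f(1,1))
replace slot 1: 2·(1+5) − 3 = 9 → (9,1,5)
replace slot 3: 2·(9+1) − 5 = 15 → (9,1,15)

9,1,15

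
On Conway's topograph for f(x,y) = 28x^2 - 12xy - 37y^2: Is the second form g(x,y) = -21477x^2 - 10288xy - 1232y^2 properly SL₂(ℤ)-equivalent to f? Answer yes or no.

D₁ = 4288, D₂ = 4288
river cycle of f (length 24): (-37, 12, 28), (28, 44, -21), (-21, 40, 32), (32, 24, -29), (-29, 34, 27), (27, 20, -36), (-36, 52, 11), (11, 58, -21), (-21, 26, 43), (43, 60, -4), … (14 more)
river cycle of g (length 24): (-37, 12, 28), (28, 44, -21), (-21, 40, 32), (32, 24, -29), (-29, 34, 27), (27, 20, -36), (-36, 52, 11), (11, 58, -21), (-21, 26, 43), (43, 60, -4), … (14 more)
cycles coincide ⇒ equivalent

yes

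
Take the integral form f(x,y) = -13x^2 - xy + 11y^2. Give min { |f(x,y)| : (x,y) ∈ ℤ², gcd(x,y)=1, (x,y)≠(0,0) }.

descent: ρ → (11,23,-1)  [lands on river]
river: ρ → (-1,23,11)
river: ρ → (11,21,-3)
river: ρ → (-3,21,11)
closes: descent 1, river 4
min |a| on river = 1

1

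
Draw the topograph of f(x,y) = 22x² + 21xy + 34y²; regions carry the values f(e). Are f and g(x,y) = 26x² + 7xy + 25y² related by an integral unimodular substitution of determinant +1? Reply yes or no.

D₁ = -2551, D₂ = -2551
f: reduced (well bottom): (22,21,34) with a≤c, −a<b≤a
g: flip: (26,7,25)→(25,-7,26)
g: reduced (well bottom): (25,-7,26) with a≤c, −a<b≤a
reduced forms (22, 21, 34) vs (25, -7, 26) ⇒ inequivalent

no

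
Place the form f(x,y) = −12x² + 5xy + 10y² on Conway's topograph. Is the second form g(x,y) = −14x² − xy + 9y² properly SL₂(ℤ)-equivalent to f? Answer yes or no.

D₁ = 505, D₂ = 505
river cycle of f (length 8): (10, 15, -7), (-7, 13, 12), (12, 11, -8), (-8, 21, 2), (2, 19, -18), (-18, 17, 3), (3, 19, -12), (-12, 5, 10)
river cycle of g (length 6): (9, 19, -4), (-4, 21, 4), (4, 19, -9), (-9, 17, 6), (6, 19, -6), (-6, 17, 9)
cycles differ ⇒ inequivalent

no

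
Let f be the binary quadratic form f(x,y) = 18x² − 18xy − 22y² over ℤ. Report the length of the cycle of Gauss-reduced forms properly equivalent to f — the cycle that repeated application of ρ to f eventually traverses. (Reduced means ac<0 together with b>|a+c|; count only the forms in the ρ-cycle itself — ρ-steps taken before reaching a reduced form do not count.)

D = 1908, ⌊√D⌋ = 43
descent: ρ → (-22,18,18)  [lands on river]
river: ρ → (18,18,-22)
river: ρ → (-22,26,14)
river: ρ → (14,30,-18)
river: ρ → (-18,42,2)
river: ρ → (2,42,-18)
river: ρ → (-18,30,14)
river: ρ → (14,26,-22)
ρ-cycle length = 8 (tail of 1 descent step not counted)

8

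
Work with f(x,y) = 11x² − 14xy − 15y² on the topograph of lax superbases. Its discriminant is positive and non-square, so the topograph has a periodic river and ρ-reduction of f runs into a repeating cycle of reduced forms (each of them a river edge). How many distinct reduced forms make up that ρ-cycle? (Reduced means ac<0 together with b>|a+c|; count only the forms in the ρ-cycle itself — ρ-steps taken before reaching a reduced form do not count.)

D = 856, ⌊√D⌋ = 29
descent: ρ → (-15,14,11)  [lands on river]
river: ρ → (11,8,-18)
river: ρ → (-18,28,1)
river: ρ → (1,28,-18)
river: ρ → (-18,8,11)
river: ρ → (11,14,-15)
river: ρ → (-15,16,10)
river: ρ → (10,24,-7)
river: ρ → (-7,18,19)
river: ρ → (19,20,-6)
river: ρ → (-6,28,3)
river: ρ → (3,26,-15)
river: ρ → (-15,4,14)
river: ρ → (14,24,-5)
river: ρ → (-5,26,9)
river: ρ → (9,28,-2)
river: ρ → (-2,28,9)
river: ρ → (9,26,-5)
river: ρ → (-5,24,14)
river: ρ → (14,4,-15)
river: ρ → (-15,26,3)
river: ρ → (3,28,-6)
river: ρ → (-6,20,19)
river: ρ → (19,18,-7)
river: ρ → (-7,24,10)
river: ρ → (10,16,-15)
ρ-cycle length = 26 (tail of 1 descent step not counted)

26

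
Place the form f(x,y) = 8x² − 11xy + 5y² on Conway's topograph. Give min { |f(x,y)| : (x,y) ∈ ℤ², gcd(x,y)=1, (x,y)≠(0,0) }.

translate: b→5 (≡-11 mod 16), so (8,-11,5)→(8,5,2)
flip: (8,5,2)→(2,-5,8)
translate: b→-1 (≡-5 mod 4), so (2,-5,8)→(2,-1,5)
reduced (well bottom): (2,-1,5) with a≤c, −a<b≤a
well minimum = a = 2

2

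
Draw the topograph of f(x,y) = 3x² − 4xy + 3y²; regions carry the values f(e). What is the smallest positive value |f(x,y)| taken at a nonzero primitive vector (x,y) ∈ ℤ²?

translate: b→2 (≡-4 mod 6), so (3,-4,3)→(3,2,2)
flip: (3,2,2)→(2,-2,3)
translate: b→2 (≡-2 mod 4), so (2,-2,3)→(2,2,3)
reduced (well bottom): (2,2,3) with a≤c, −a<b≤a
well minimum = a = 2

2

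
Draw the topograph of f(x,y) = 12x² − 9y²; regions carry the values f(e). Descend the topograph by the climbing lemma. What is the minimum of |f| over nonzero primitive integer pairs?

descent: ρ → (-9,18,3)  [lands on river]
river: ρ → (3,18,-9)
closes: descent 1, river 2
min |a| on river = 3

3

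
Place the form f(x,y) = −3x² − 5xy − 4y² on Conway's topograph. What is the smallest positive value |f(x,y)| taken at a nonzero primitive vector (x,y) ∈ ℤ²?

translate: b→-1 (≡5 mod 6), so (3,5,4)→(3,-1,2)
flip: (3,-1,2)→(2,1,3)
reduced (well bottom): (2,1,3) with a≤c, −a<b≤a
well minimum |f| = |-2| = 2 (negative-definite)

2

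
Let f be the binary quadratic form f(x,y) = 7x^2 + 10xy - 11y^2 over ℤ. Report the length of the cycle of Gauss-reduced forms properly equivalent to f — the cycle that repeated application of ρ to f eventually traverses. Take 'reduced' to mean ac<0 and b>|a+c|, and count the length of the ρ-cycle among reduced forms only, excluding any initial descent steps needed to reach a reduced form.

D = 408, ⌊√D⌋ = 20
river: ρ → (-11,12,6)
river: ρ → (6,12,-11)
river: ρ → (-11,10,7)
river: ρ → (7,18,-3)
river: ρ → (-3,18,7)
river: ρ → (7,10,-11)
ρ-cycle length = 6 (tail of 0 descent steps not counted)

6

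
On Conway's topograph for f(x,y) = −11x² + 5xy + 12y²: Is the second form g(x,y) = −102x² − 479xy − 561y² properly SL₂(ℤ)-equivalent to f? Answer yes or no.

D₁ = 553, D₂ = 553
river cycle of f (length 26): (12, 19, -4), (-4, 21, 7), (7, 21, -4), (-4, 19, 12), (12, 5, -11), (-11, 17, 6), (6, 19, -8), (-8, 13, 12), (12, 11, -9), (-9, 7, 14), … (16 more)
river cycle of g (length 26): (-11, 5, 12), (12, 19, -4), (-4, 21, 7), (7, 21, -4), (-4, 19, 12), (12, 5, -11), (-11, 17, 6), (6, 19, -8), (-8, 13, 12), (12, 11, -9), … (16 more)
cycles coincide ⇒ equivalent

yes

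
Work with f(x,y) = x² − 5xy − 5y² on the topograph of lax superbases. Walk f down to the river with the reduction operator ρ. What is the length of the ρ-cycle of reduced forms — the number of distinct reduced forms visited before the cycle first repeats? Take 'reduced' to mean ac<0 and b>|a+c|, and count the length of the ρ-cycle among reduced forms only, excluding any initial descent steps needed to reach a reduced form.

D = 45, ⌊√D⌋ = 6
descent: ρ → (-5,5,1)  [lands on river]
river: ρ → (1,5,-5)
ρ-cycle length = 2 (tail of 1 descent step not counted)

2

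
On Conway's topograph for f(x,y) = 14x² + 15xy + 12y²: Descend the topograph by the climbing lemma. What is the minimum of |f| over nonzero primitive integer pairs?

translate: b→-13 (≡15 mod 28), so (14,15,12)→(14,-13,11)
flip: (14,-13,11)→(11,13,14)
translate: b→-9 (≡13 mod 22), so (11,13,14)→(11,-9,12)
reduced (well bottom): (11,-9,12) with a≤c, −a<b≤a
well minimum = a = 11

11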